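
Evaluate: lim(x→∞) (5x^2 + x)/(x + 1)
This is an ∞/∞ indeterminate form.

Apply L'Hôpital's rule: differentiate numerator and denominator separately.
  f(x) = 5·x^2 + x   ⇒   f'(x) = 10·x + 1
  g(x) = x + 1   ⇒   g'(x) = 1
  lim(x→∞) f'(x)/g'(x) = lim(x→∞) (10·x + 1)/(1)
  = ∞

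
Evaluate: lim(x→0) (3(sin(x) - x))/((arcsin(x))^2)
This is a 0/0 indeterminate form.

Apply L'Hôpital's rule: differentiate numerator and denominator separately.
  f(x) = -3·x + 3·sin(x)   ⇒   f'(x) = 3·cos(x) - 3
  g(x) = asin(x)^2   ⇒   g'(x) = 2·asin(x)/sqrt(1 - x^2)
  lim(x→0) f'(x)/g'(x) = lim(x→0) (3·cos(x) - 3)/(2·asin(x)/sqrt(1 - x^2))
  = 0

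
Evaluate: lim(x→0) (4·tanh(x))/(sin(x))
This is a 0/0 indeterminate form.

Apply L'Hôpital's rule: differentiate numerator and denominator separately.
  f(x) = 4·tanh(x)   ⇒   f'(x) = 4 - 4·tanh(x)^2
  g(x) = sin(x)   ⇒   g'(x) = cos(x)
  lim(x→0) f'(x)/g'(x) = lim(x→0) (4 - 4·tanh(x)^2)/(cos(x))
  = 4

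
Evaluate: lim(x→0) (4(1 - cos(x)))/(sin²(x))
This is a 0/0 indeterminate form.

Apply L'Hôpital's rule: differentiate numerator and denominator separately.
  f(x) = 4 - 4·cos(x)   ⇒   f'(x) = 4·sin(x)
  g(x) = sin(x)^2   ⇒   g'(x) = 2·sin(x)·cos(x)
  lim(x→0) f'(x)/g'(x) = lim(x→0) (4·sin(x))/(2·sin(x)·cos(x))
  = 2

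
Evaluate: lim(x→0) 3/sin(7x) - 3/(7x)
This is an ∞-∞ indeterminate form.

Combine fractions or rationalize to convert ∞-∞ to 0/0 form:
  lim(x→0) 3/sin(7x) - 3/(7x) = 0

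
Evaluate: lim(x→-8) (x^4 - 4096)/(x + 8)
This is a standard limit.

Factor or rationalize the expression:
  lim(x→-8) (x^4 - 4096)/(x + 8) = -2048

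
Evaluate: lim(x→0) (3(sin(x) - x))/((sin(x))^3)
This is a 0/0 indeterminate form.

Apply L'Hôpital's rule: differentiate numerator and denominator separately.
  f(x) = -3·x + 3·sin(x)   ⇒   f'(x) = 3·cos(x) - 3
  g(x) = sin(x)^3   ⇒   g'(x) = 3·sin(x)^2·cos(x)
  lim(x→0) f'(x)/g'(x) = lim(x→0) (3·cos(x) - 3)/(3·sin(x)^2·cos(x))
  = -1/2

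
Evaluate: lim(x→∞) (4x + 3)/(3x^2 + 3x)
This is an ∞/∞ indeterminate form.

Apply L'Hôpital's rule: differentiate numerator and denominator separately.
  f(x) = 4·x + 3   ⇒   f'(x) = 4
  g(x) = 3·x^2 + 3·x   ⇒   g'(x) = 6·x + 3
  lim(x→∞) f'(x)/g'(x) = lim(x→∞) (4)/(6·x + 3)
  = 0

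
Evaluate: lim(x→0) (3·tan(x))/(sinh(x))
This is a 0/0 indeterminate form.

Apply L'Hôpital's rule: differentiate numerator and denominator separately.
  f(x) = 3·tan(x)   ⇒   f'(x) = 3·tan(x)^2 + 3
  g(x) = sinh(x)   ⇒   g'(x) = cosh(x)
  lim(x→0) f'(x)/g'(x) = lim(x→0) (3·tan(x)^2 + 3)/(cosh(x))
  = 3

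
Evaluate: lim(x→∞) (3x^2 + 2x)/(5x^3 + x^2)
This is an ∞/∞ indeterminate form.

Apply L'Hôpital's rule: differentiate numerator and denominator separately.
  f(x) = 3·x^2 + 2·x   ⇒   f'(x) = 6·x + 2
  g(x) = 5·x^3 + x^2   ⇒   g'(x) = 15·x^2 + 2·x
  lim(x→∞) f'(x)/g'(x) = lim(x→∞) (6·x + 2)/(15·x^2 + 2·x)
  = 0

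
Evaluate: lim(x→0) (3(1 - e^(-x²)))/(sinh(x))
This is a 0/0 indeterminate form.

Apply L'Hôpital's rule: differentiate numerator and denominator separately.
  f(x) = 3 - 3·e^(-x^2)   ⇒   f'(x) = 6·x·e^(-x^2)
  g(x) = sinh(x)   ⇒   g'(x) = cosh(x)
  lim(x→0) f'(x)/g'(x) = lim(x→0) (6·x·e^(-x^2))/(cosh(x))
  = 0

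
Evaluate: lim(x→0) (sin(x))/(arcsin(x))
This is a 0/0 indeterminate form.

Apply L'Hôpital's rule: differentiate numerator and denominator separately.
  f(x) = sin(x)   ⇒   f'(x) = cos(x)
  g(x) = asin(x)   ⇒   g'(x) = 1/sqrt(1 - x^2)
  lim(x→0) f'(x)/g'(x) = lim(x→0) (cos(x))/(1/sqrt(1 - x^2))
  = 1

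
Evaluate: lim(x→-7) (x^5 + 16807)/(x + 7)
This is a standard limit.

Factor or rationalize the expression:
  lim(x→-7) (x^5 + 16807)/(x + 7) = 12005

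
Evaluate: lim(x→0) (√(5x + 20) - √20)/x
This is a standard limit.

Factor or rationalize the expression:
  lim(x→0) (√(5x + 20) - √20)/x = sqrt(5)/4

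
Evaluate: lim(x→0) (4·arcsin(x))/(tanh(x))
This is a 0/0 indeterminate form.

Apply L'Hôpital's rule: differentiate numerator and denominator separately.
  f(x) = 4·asin(x)   ⇒   f'(x) = 4/sqrt(1 - x^2)
  g(x) = tanh(x)   ⇒   g'(x) = 1 - tanh(x)^2
  lim(x→0) f'(x)/g'(x) = lim(x→0) (4/sqrt(1 - x^2))/(1 - tanh(x)^2)
  = 4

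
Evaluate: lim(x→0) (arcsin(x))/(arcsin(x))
This is a 0/0 indeterminate form.

Apply L'Hôpital's rule: differentiate numerator and denominator separately.
  f(x) = asin(x)   ⇒   f'(x) = 1/sqrt(1 - x^2)
  g(x) = asin(x)   ⇒   g'(x) = 1/sqrt(1 - x^2)
  lim(x→0) f'(x)/g'(x) = lim(x→0) (1/sqrt(1 - x^2))/(1/sqrt(1 - x^2))
  = 1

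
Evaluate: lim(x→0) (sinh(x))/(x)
This is a 0/0 indeterminate form.

Apply L'Hôpital's rule: differentiate numerator and denominator separately.
  f(x) = sinh(x)   ⇒   f'(x) = cosh(x)
  g(x) = x   ⇒   g'(x) = 1
  lim(x→0) f'(x)/g'(x) = lim(x→0) (cosh(x))/(1)
  = 1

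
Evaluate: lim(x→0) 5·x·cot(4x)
This is a 0·∞ indeterminate form.

Rewrite 0·∞ as a quotient (0/0 or ∞/∞ form), then apply L'Hôpital's rule:
  lim(x→0) 5·x·cot(4x) = 5/4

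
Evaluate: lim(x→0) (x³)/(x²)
This is a 0/0 indeterminate form.

Apply L'Hôpital's rule: differentiate numerator and denominator separately.
  f(x) = x^3   ⇒   f'(x) = 3·x^2
  g(x) = x^2   ⇒   g'(x) = 2·x
  lim(x→0) f'(x)/g'(x) = lim(x→0) (3·x^2)/(2·x)
  = 0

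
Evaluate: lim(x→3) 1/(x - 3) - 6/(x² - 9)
This is an ∞-∞ indeterminate form.

Combine fractions or rationalize to convert ∞-∞ to 0/0 form:
  lim(x→3) 1/(x - 3) - 6/(x² - 9) = 1/6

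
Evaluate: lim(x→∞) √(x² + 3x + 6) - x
This is an ∞-∞ indeterminate form.

Combine fractions or rationalize to convert ∞-∞ to 0/0 form:
  lim(x→∞) √(x² + 3x + 6) - x = 3/2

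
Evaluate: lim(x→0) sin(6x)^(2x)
This is an exponential indeterminate form.

For exponential indeterminate forms, take the natural log:
  Let L = lim(x→0) sin(6x)^(2x)
  Then ln(L) = lim(x→0) [exponent × ln(base)]
  Evaluate using L'Hôpital or standard limits, then exponentiate.
  L = 1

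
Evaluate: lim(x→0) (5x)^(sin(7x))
This is an exponential indeterminate form.

For exponential indeterminate forms, take the natural log:
  Let L = lim(x→0) (5x)^(sin(7x))
  Then ln(L) = lim(x→0) [exponent × ln(base)]
  Evaluate using L'Hôpital or standard limits, then exponentiate.
  L = 1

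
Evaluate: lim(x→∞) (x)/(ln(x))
This is an ∞/∞ indeterminate form.

Apply L'Hôpital's rule: differentiate numerator and denominator separately.
  f(x) = x   ⇒   f'(x) = 1
  g(x) = ln(x)   ⇒   g'(x) = 1/x
  lim(x→∞) f'(x)/g'(x) = lim(x→∞) (1)/(1/x)
  = ∞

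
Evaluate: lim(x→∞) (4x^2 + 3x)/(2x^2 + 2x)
This is an ∞/∞ indeterminate form.

Apply L'Hôpital's rule: differentiate numerator and denominator separately.
  f(x) = 4·x^2 + 3·x   ⇒   f'(x) = 8·x + 3
  g(x) = 2·x^2 + 2·x   ⇒   g'(x) = 4·x + 2
  lim(x→∞) f'(x)/g'(x) = lim(x→∞) (8·x + 3)/(4·x + 2)
  = 2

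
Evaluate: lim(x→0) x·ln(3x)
This is a 0·∞ indeterminate form.

Rewrite 0·∞ as a quotient (0/0 or ∞/∞ form), then apply L'Hôpital's rule:
  lim(x→0) x·ln(3x) = 0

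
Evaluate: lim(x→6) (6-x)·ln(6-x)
This is a 0·∞ indeterminate form.

Rewrite 0·∞ as a quotient (0/0 or ∞/∞ form), then apply L'Hôpital's rule:
  lim(x→6) (6-x)·ln(6-x) = 0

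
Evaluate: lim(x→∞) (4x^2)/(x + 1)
This is an ∞/∞ indeterminate form.

Apply L'Hôpital's rule: differentiate numerator and denominator separately.
  f(x) = 4·x^2   ⇒   f'(x) = 8·x
  g(x) = x + 1   ⇒   g'(x) = 1
  lim(x→∞) f'(x)/g'(x) = lim(x→∞) (8·x)/(1)
  = ∞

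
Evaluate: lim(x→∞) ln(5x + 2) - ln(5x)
This is an ∞-∞ indeterminate form.

Combine fractions or rationalize to convert ∞-∞ to 0/0 form:
  lim(x→∞) ln(5x + 2) - ln(5x) = 0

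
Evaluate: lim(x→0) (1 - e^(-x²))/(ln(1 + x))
This is a 0/0 indeterminate form.

Apply L'Hôpital's rule: differentiate numerator and denominator separately.
  f(x) = 1 - e^(-x^2)   ⇒   f'(x) = 2·x·e^(-x^2)
  g(x) = ln(x + 1)   ⇒   g'(x) = 1/(x + 1)
  lim(x→0) f'(x)/g'(x) = lim(x→0) (2·x·e^(-x^2))/(1/(x + 1))
  = 0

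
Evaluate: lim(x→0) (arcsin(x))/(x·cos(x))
This is a 0/0 indeterminate form.

Apply L'Hôpital's rule: differentiate numerator and denominator separately.
  f(x) = asin(x)   ⇒   f'(x) = 1/sqrt(1 - x^2)
  g(x) = x·cos(x)   ⇒   g'(x) = -x·sin(x) + cos(x)
  lim(x→0) f'(x)/g'(x) = lim(x→0) (1/sqrt(1 - x^2))/(-x·sin(x) + cos(x))
  = 1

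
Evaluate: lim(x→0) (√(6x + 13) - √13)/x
This is a standard limit.

Factor or rationalize the expression:
  lim(x→0) (√(6x + 13) - √13)/x = 3·sqrt(13)/13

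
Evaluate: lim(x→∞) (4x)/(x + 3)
This is an ∞/∞ indeterminate form.

Apply L'Hôpital's rule: differentiate numerator and denominator separately.
  f(x) = 4·x   ⇒   f'(x) = 4
  g(x) = x + 3   ⇒   g'(x) = 1
  lim(x→∞) f'(x)/g'(x) = lim(x→∞) (4)/(1)
  = 4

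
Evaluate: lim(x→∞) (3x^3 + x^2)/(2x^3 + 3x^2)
This is an ∞/∞ indeterminate form.

Apply L'Hôpital's rule: differentiate numerator and denominator separately.
  f(x) = 3·x^3 + x^2   ⇒   f'(x) = 9·x^2 + 2·x
  g(x) = 2·x^3 + 3·x^2   ⇒   g'(x) = 6·x^2 + 6·x
  lim(x→∞) f'(x)/g'(x) = lim(x→∞) (9·x^2 + 2·x)/(6·x^2 + 6·x)
  = 3/2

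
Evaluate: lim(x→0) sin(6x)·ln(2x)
This is a 0·∞ indeterminate form.

Rewrite 0·∞ as a quotient (0/0 or ∞/∞ form), then apply L'Hôpital's rule:
  lim(x→0) sin(6x)·ln(2x) = 0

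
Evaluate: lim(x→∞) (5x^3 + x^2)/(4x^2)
This is an ∞/∞ indeterminate form.

Apply L'Hôpital's rule: differentiate numerator and denominator separately.
  f(x) = 5·x^3 + x^2   ⇒   f'(x) = 15·x^2 + 2·x
  g(x) = 4·x^2   ⇒   g'(x) = 8·x
  lim(x→∞) f'(x)/g'(x) = lim(x→∞) (15·x^2 + 2·x)/(8·x)
  = ∞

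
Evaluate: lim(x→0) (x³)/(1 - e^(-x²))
This is a 0/0 indeterminate form.

Apply L'Hôpital's rule: differentiate numerator and denominator separately.
  f(x) = x^3   ⇒   f'(x) = 3·x^2
  g(x) = 1 - e^(-x^2)   ⇒   g'(x) = 2·x·e^(-x^2)
  lim(x→0) f'(x)/g'(x) = lim(x→0) (3·x^2)/(2·x·e^(-x^2))
  = 0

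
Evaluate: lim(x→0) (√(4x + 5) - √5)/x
This is a standard limit.

Factor or rationalize the expression:
  lim(x→0) (√(4x + 5) - √5)/x = 2·sqrt(5)/5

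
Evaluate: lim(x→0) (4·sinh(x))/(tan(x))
This is a 0/0 indeterminate form.

Apply L'Hôpital's rule: differentiate numerator and denominator separately.
  f(x) = 4·sinh(x)   ⇒   f'(x) = 4·cosh(x)
  g(x) = tan(x)   ⇒   g'(x) = tan(x)^2 + 1
  lim(x→0) f'(x)/g'(x) = lim(x→0) (4·cosh(x))/(tan(x)^2 + 1)
  = 4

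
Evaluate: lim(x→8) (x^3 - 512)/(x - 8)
This is a standard limit.

Factor or rationalize the expression:
  lim(x→8) (x^3 - 512)/(x - 8) = 192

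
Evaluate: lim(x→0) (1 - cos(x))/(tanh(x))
This is a 0/0 indeterminate form.

Apply L'Hôpital's rule: differentiate numerator and denominator separately.
  f(x) = 1 - cos(x)   ⇒   f'(x) = sin(x)
  g(x) = tanh(x)   ⇒   g'(x) = 1 - tanh(x)^2
  lim(x→0) f'(x)/g'(x) = lim(x→0) (sin(x))/(1 - tanh(x)^2)
  = 0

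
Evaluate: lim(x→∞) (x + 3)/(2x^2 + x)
This is an ∞/∞ indeterminate form.

Apply L'Hôpital's rule: differentiate numerator and denominator separately.
  f(x) = x + 3   ⇒   f'(x) = 1
  g(x) = 2·x^2 + x   ⇒   g'(x) = 4·x + 1
  lim(x→∞) f'(x)/g'(x) = lim(x→∞) (1)/(4·x + 1)
  = 0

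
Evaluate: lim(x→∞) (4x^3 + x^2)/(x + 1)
This is an ∞/∞ indeterminate form.

Apply L'Hôpital's rule: differentiate numerator and denominator separately.
  f(x) = 4·x^3 + x^2   ⇒   f'(x) = 12·x^2 + 2·x
  g(x) = x + 1   ⇒   g'(x) = 1
  lim(x→∞) f'(x)/g'(x) = lim(x→∞) (12·x^2 + 2·x)/(1)
  = ∞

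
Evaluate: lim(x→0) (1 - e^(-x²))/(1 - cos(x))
This is a 0/0 indeterminate form.

Apply L'Hôpital's rule: differentiate numerator and denominator separately.
  f(x) = 1 - e^(-x^2)   ⇒   f'(x) = 2·x·e^(-x^2)
  g(x) = 1 - cos(x)   ⇒   g'(x) = sin(x)
  lim(x→0) f'(x)/g'(x) = lim(x→0) (2·x·e^(-x^2))/(sin(x))
  = 2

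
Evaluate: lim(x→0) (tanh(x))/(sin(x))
This is a 0/0 indeterminate form.

Apply L'Hôpital's rule: differentiate numerator and denominator separately.
  f(x) = tanh(x)   ⇒   f'(x) = 1 - tanh(x)^2
  g(x) = sin(x)   ⇒   g'(x) = cos(x)
  lim(x→0) f'(x)/g'(x) = lim(x→0) (1 - tanh(x)^2)/(cos(x))
  = 1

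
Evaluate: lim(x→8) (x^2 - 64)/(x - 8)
This is a standard limit.

Factor or rationalize the expression:
  lim(x→8) (x^2 - 64)/(x - 8) = 16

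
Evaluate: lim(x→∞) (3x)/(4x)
This is an ∞/∞ indeterminate form.

Apply L'Hôpital's rule: differentiate numerator and denominator separately.
  f(x) = 3·x   ⇒   f'(x) = 3
  g(x) = 4·x   ⇒   g'(x) = 4
  lim(x→∞) f'(x)/g'(x) = lim(x→∞) (3)/(4)
  = 3/4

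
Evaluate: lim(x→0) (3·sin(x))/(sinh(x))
This is a 0/0 indeterminate form.

Apply L'Hôpital's rule: differentiate numerator and denominator separately.
  f(x) = 3·sin(x)   ⇒   f'(x) = 3·cos(x)
  g(x) = sinh(x)   ⇒   g'(x) = cosh(x)
  lim(x→0) f'(x)/g'(x) = lim(x→0) (3·cos(x))/(cosh(x))
  = 3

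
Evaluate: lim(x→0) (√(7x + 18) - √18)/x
This is a standard limit.

Factor or rationalize the expression:
  lim(x→0) (√(7x + 18) - √18)/x = 7·sqrt(2)/12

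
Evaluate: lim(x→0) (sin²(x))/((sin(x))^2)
This is a 0/0 indeterminate form.

Apply L'Hôpital's rule: differentiate numerator and denominator separately.
  f(x) = sin(x)^2   ⇒   f'(x) = 2·sin(x)·cos(x)
  g(x) = sin(x)^2   ⇒   g'(x) = 2·sin(x)·cos(x)
  lim(x→0) f'(x)/g'(x) = lim(x→0) (2·sin(x)·cos(x))/(2·sin(x)·cos(x))
  = 1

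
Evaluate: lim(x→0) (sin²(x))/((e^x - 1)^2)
This is a 0/0 indeterminate form.

Apply L'Hôpital's rule: differentiate numerator and denominator separately.
  f(x) = sin(x)^2   ⇒   f'(x) = 2·sin(x)·cos(x)
  g(x) = (e^(x) - 1)^2   ⇒   g'(x) = 2·(e^(x) - 1)·e^(x)
  lim(x→0) f'(x)/g'(x) = lim(x→0) (2·sin(x)·cos(x))/(2·(e^(x) - 1)·e^(x))
  = 1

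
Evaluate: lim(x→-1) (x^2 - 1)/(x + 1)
This is a standard limit.

Factor or rationalize the expression:
  lim(x→-1) (x^2 - 1)/(x + 1) = -2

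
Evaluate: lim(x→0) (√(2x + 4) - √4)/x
This is a standard limit.

Factor or rationalize the expression:
  lim(x→0) (√(2x + 4) - √4)/x = 1/2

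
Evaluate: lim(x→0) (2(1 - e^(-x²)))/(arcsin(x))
This is a 0/0 indeterminate form.

Apply L'Hôpital's rule: differentiate numerator and denominator separately.
  f(x) = 2 - 2·e^(-x^2)   ⇒   f'(x) = 4·x·e^(-x^2)
  g(x) = asin(x)   ⇒   g'(x) = 1/sqrt(1 - x^2)
  lim(x→0) f'(x)/g'(x) = lim(x→0) (4·x·e^(-x^2))/(1/sqrt(1 - x^2))
  = 0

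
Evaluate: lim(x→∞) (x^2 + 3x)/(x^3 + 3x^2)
This is an ∞/∞ indeterminate form.

Apply L'Hôpital's rule: differentiate numerator and denominator separately.
  f(x) = x^2 + 3·x   ⇒   f'(x) = 2·x + 3
  g(x) = x^3 + 3·x^2   ⇒   g'(x) = 3·x^2 + 6·x
  lim(x→∞) f'(x)/g'(x) = lim(x→∞) (2·x + 3)/(3·x^2 + 6·x)
  = 0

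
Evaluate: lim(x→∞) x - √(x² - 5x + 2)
This is an ∞-∞ indeterminate form.

Combine fractions or rationalize to convert ∞-∞ to 0/0 form:
  lim(x→∞) x - √(x² - 5x + 2) = 5/2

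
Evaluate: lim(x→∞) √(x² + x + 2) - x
This is an ∞-∞ indeterminate form.

Combine fractions or rationalize to convert ∞-∞ to 0/0 form:
  lim(x→∞) √(x² + x + 2) - x = 1/2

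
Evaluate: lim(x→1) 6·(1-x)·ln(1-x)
This is a 0·∞ indeterminate form.

Rewrite 0·∞ as a quotient (0/0 or ∞/∞ form), then apply L'Hôpital's rule:
  lim(x→1) 6·(1-x)·ln(1-x) = 0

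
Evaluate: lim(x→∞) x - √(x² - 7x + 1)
This is an ∞-∞ indeterminate form.

Combine fractions or rationalize to convert ∞-∞ to 0/0 form:
  lim(x→∞) x - √(x² - 7x + 1) = 7/2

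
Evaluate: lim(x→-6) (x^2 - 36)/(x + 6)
This is a standard limit.

Factor or rationalize the expression:
  lim(x→-6) (x^2 - 36)/(x + 6) = -12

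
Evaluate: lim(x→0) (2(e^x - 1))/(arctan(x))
This is a 0/0 indeterminate form.

Apply L'Hôpital's rule: differentiate numerator and denominator separately.
  f(x) = 2·e^(x) - 2   ⇒   f'(x) = 2·e^(x)
  g(x) = atan(x)   ⇒   g'(x) = 1/(x^2 + 1)
  lim(x→0) f'(x)/g'(x) = lim(x→0) (2·e^(x))/(1/(x^2 + 1))
  = 2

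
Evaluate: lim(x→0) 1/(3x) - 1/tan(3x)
This is an ∞-∞ indeterminate form.

Combine fractions or rationalize to convert ∞-∞ to 0/0 form:
  lim(x→0) 1/(3x) - 1/tan(3x) = 0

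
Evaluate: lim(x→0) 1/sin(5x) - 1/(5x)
This is an ∞-∞ indeterminate form.

Combine fractions or rationalize to convert ∞-∞ to 0/0 form:
  lim(x→0) 1/sin(5x) - 1/(5x) = 0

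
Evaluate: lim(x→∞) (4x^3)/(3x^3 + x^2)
This is an ∞/∞ indeterminate form.

Apply L'Hôpital's rule: differentiate numerator and denominator separately.
  f(x) = 4·x^3   ⇒   f'(x) = 12·x^2
  g(x) = 3·x^3 + x^2   ⇒   g'(x) = 9·x^2 + 2·x
  lim(x→∞) f'(x)/g'(x) = lim(x→∞) (12·x^2)/(9·x^2 + 2·x)
  = 4/3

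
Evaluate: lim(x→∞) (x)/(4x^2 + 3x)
This is an ∞/∞ indeterminate form.

Apply L'Hôpital's rule: differentiate numerator and denominator separately.
  f(x) = x   ⇒   f'(x) = 1
  g(x) = 4·x^2 + 3·x   ⇒   g'(x) = 8·x + 3
  lim(x→∞) f'(x)/g'(x) = lim(x→∞) (1)/(8·x + 3)
  = 0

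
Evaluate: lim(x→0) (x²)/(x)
This is a 0/0 indeterminate form.

Apply L'Hôpital's rule: differentiate numerator and denominator separately.
  f(x) = x^2   ⇒   f'(x) = 2·x
  g(x) = x   ⇒   g'(x) = 1
  lim(x→0) f'(x)/g'(x) = lim(x→0) (2·x)/(1)
  = 0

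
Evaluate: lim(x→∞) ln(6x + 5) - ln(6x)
This is an ∞-∞ indeterminate form.

Combine fractions or rationalize to convert ∞-∞ to 0/0 form:
  lim(x→∞) ln(6x + 5) - ln(6x) = 0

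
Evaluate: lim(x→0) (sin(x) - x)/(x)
This is a 0/0 indeterminate form.

Apply L'Hôpital's rule: differentiate numerator and denominator separately.
  f(x) = -x + sin(x)   ⇒   f'(x) = cos(x) - 1
  g(x) = x   ⇒   g'(x) = 1
  lim(x→0) f'(x)/g'(x) = lim(x→0) (cos(x) - 1)/(1)
  = 0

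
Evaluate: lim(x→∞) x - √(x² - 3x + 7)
This is an ∞-∞ indeterminate form.

Combine fractions or rationalize to convert ∞-∞ to 0/0 form:
  lim(x→∞) x - √(x² - 3x + 7) = 3/2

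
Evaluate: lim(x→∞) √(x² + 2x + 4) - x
This is an ∞-∞ indeterminate form.

Combine fractions or rationalize to convert ∞-∞ to 0/0 form:
  lim(x→∞) √(x² + 2x + 4) - x = 1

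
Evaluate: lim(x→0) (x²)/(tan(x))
This is a 0/0 indeterminate form.

Apply L'Hôpital's rule: differentiate numerator and denominator separately.
  f(x) = x^2   ⇒   f'(x) = 2·x
  g(x) = tan(x)   ⇒   g'(x) = tan(x)^2 + 1
  lim(x→0) f'(x)/g'(x) = lim(x→0) (2·x)/(tan(x)^2 + 1)
  = 0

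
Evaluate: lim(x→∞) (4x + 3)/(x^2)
This is an ∞/∞ indeterminate form.

Apply L'Hôpital's rule: differentiate numerator and denominator separately.
  f(x) = 4·x + 3   ⇒   f'(x) = 4
  g(x) = x^2   ⇒   g'(x) = 2·x
  lim(x→∞) f'(x)/g'(x) = lim(x→∞) (4)/(2·x)
  = 0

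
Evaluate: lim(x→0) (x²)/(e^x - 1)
This is a 0/0 indeterminate form.

Apply L'Hôpital's rule: differentiate numerator and denominator separately.
  f(x) = x^2   ⇒   f'(x) = 2·x
  g(x) = e^(x) - 1   ⇒   g'(x) = e^(x)
  lim(x→0) f'(x)/g'(x) = lim(x→0) (2·x)/(e^(x))
  = 0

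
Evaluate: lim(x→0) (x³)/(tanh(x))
This is a 0/0 indeterminate form.

Apply L'Hôpital's rule: differentiate numerator and denominator separately.
  f(x) = x^3   ⇒   f'(x) = 3·x^2
  g(x) = tanh(x)   ⇒   g'(x) = 1 - tanh(x)^2
  lim(x→0) f'(x)/g'(x) = lim(x→0) (3·x^2)/(1 - tanh(x)^2)
  = 0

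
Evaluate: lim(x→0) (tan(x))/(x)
This is a 0/0 indeterminate form.

Apply L'Hôpital's rule: differentiate numerator and denominator separately.
  f(x) = tan(x)   ⇒   f'(x) = tan(x)^2 + 1
  g(x) = x   ⇒   g'(x) = 1
  lim(x→0) f'(x)/g'(x) = lim(x→0) (tan(x)^2 + 1)/(1)
  = 1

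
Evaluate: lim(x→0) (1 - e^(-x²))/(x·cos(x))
This is a 0/0 indeterminate form.

Apply L'Hôpital's rule: differentiate numerator and denominator separately.
  f(x) = 1 - e^(-x^2)   ⇒   f'(x) = 2·x·e^(-x^2)
  g(x) = x·cos(x)   ⇒   g'(x) = -x·sin(x) + cos(x)
  lim(x→0) f'(x)/g'(x) = lim(x→0) (2·x·e^(-x^2))/(-x·sin(x) + cos(x))
  = 0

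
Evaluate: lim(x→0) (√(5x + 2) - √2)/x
This is a standard limit.

Factor or rationalize the expression:
  lim(x→0) (√(5x + 2) - √2)/x = 5·sqrt(2)/4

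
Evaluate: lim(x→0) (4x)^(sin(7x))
This is an exponential indeterminate form.

For exponential indeterminate forms, take the natural log:
  Let L = lim(x→0) (4x)^(sin(7x))
  Then ln(L) = lim(x→0) [exponent × ln(base)]
  Evaluate using L'Hôpital or standard limits, then exponentiate.
  L = 1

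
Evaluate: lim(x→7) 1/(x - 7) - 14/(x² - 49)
This is an ∞-∞ indeterminate form.

Combine fractions or rationalize to convert ∞-∞ to 0/0 form:
  lim(x→7) 1/(x - 7) - 14/(x² - 49) = 1/14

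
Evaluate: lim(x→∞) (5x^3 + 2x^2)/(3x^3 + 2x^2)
This is an ∞/∞ indeterminate form.

Apply L'Hôpital's rule: differentiate numerator and denominator separately.
  f(x) = 5·x^3 + 2·x^2   ⇒   f'(x) = 15·x^2 + 4·x
  g(x) = 3·x^3 + 2·x^2   ⇒   g'(x) = 9·x^2 + 4·x
  lim(x→∞) f'(x)/g'(x) = lim(x→∞) (15·x^2 + 4·x)/(9·x^2 + 4·x)
  = 5/3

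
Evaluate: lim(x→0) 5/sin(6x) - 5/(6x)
This is an ∞-∞ indeterminate form.

Combine fractions or rationalize to convert ∞-∞ to 0/0 form:
  lim(x→0) 5/sin(6x) - 5/(6x) = 0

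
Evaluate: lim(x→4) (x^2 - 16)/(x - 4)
This is a standard limit.

Factor or rationalize the expression:
  lim(x→4) (x^2 - 16)/(x - 4) = 8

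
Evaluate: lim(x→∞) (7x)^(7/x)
This is an exponential indeterminate form.

For exponential indeterminate forms, take the natural log:
  Let L = lim(x→∞) (7x)^(7/x)
  Then ln(L) = lim(x→∞) [exponent × ln(base)]
  Evaluate using L'Hôpital or standard limits, then exponentiate.
  L = 1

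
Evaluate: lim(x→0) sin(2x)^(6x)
This is an exponential indeterminate form.

For exponential indeterminate forms, take the natural log:
  Let L = lim(x→0) sin(2x)^(6x)
  Then ln(L) = lim(x→0) [exponent × ln(base)]
  Evaluate using L'Hôpital or standard limits, then exponentiate.
  L = 1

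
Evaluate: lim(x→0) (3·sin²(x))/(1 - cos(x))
This is a 0/0 indeterminate form.

Apply L'Hôpital's rule: differentiate numerator and denominator separately.
  f(x) = 3·sin(x)^2   ⇒   f'(x) = 6·sin(x)·cos(x)
  g(x) = 1 - cos(x)   ⇒   g'(x) = sin(x)
  lim(x→0) f'(x)/g'(x) = lim(x→0) (6·sin(x)·cos(x))/(sin(x))
  = 6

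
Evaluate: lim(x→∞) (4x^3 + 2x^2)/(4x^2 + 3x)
This is an ∞/∞ indeterminate form.

Apply L'Hôpital's rule: differentiate numerator and denominator separately.
  f(x) = 4·x^3 + 2·x^2   ⇒   f'(x) = 12·x^2 + 4·x
  g(x) = 4·x^2 + 3·x   ⇒   g'(x) = 8·x + 3
  lim(x→∞) f'(x)/g'(x) = lim(x→∞) (12·x^2 + 4·x)/(8·x + 3)
  = ∞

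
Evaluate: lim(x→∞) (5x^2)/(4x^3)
This is an ∞/∞ indeterminate form.

Apply L'Hôpital's rule: differentiate numerator and denominator separately.
  f(x) = 5·x^2   ⇒   f'(x) = 10·x
  g(x) = 4·x^3   ⇒   g'(x) = 12·x^2
  lim(x→∞) f'(x)/g'(x) = lim(x→∞) (10·x)/(12·x^2)
  = 0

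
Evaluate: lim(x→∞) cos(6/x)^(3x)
This is an exponential indeterminate form.

For exponential indeterminate forms, take the natural log:
  Let L = lim(x→∞) cos(6/x)^(3x)
  Then ln(L) = lim(x→∞) [exponent × ln(base)]
  Evaluate using L'Hôpital or standard limits, then exponentiate.
  L = 1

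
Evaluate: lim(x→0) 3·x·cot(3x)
This is a 0·∞ indeterminate form.

Rewrite 0·∞ as a quotient (0/0 or ∞/∞ form), then apply L'Hôpital's rule:
  lim(x→0) 3·x·cot(3x) = 1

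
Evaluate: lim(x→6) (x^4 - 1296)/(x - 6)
This is a standard limit.

Factor or rationalize the expression:
  lim(x→6) (x^4 - 1296)/(x - 6) = 864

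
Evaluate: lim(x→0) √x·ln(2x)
This is a 0·∞ indeterminate form.

Rewrite 0·∞ as a quotient (0/0 or ∞/∞ form), then apply L'Hôpital's rule:
  lim(x→0) √x·ln(2x) = 0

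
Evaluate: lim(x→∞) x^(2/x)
This is an exponential indeterminate form.

For exponential indeterminate forms, take the natural log:
  Let L = lim(x→∞) x^(2/x)
  Then ln(L) = lim(x→∞) [exponent × ln(base)]
  Evaluate using L'Hôpital or standard limits, then exponentiate.
  L = 1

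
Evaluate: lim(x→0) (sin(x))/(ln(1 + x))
This is a 0/0 indeterminate form.

Apply L'Hôpital's rule: differentiate numerator and denominator separately.
  f(x) = sin(x)   ⇒   f'(x) = cos(x)
  g(x) = ln(x + 1)   ⇒   g'(x) = 1/(x + 1)
  lim(x→0) f'(x)/g'(x) = lim(x→0) (cos(x))/(1/(x + 1))
  = 1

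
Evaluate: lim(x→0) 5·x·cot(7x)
This is a 0·∞ indeterminate form.

Rewrite 0·∞ as a quotient (0/0 or ∞/∞ form), then apply L'Hôpital's rule:
  lim(x→0) 5·x·cot(7x) = 5/7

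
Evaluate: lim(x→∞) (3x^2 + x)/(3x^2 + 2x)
This is an ∞/∞ indeterminate form.

Apply L'Hôpital's rule: differentiate numerator and denominator separately.
  f(x) = 3·x^2 + x   ⇒   f'(x) = 6·x + 1
  g(x) = 3·x^2 + 2·x   ⇒   g'(x) = 6·x + 2
  lim(x→∞) f'(x)/g'(x) = lim(x→∞) (6·x + 1)/(6·x + 2)
  = 1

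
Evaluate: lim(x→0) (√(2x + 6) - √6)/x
This is a standard limit.

Factor or rationalize the expression:
  lim(x→0) (√(2x + 6) - √6)/x = sqrt(6)/6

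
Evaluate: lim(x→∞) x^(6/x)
This is an exponential indeterminate form.

For exponential indeterminate forms, take the natural log:
  Let L = lim(x→∞) x^(6/x)
  Then ln(L) = lim(x→∞) [exponent × ln(base)]
  Evaluate using L'Hôpital or standard limits, then exponentiate.
  L = 1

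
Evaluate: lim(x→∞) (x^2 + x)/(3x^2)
This is an ∞/∞ indeterminate form.

Apply L'Hôpital's rule: differentiate numerator and denominator separately.
  f(x) = x^2 + x   ⇒   f'(x) = 2·x + 1
  g(x) = 3·x^2   ⇒   g'(x) = 6·x
  lim(x→∞) f'(x)/g'(x) = lim(x→∞) (2·x + 1)/(6·x)
  = 1/3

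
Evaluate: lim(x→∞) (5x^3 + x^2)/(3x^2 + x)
This is an ∞/∞ indeterminate form.

Apply L'Hôpital's rule: differentiate numerator and denominator separately.
  f(x) = 5·x^3 + x^2   ⇒   f'(x) = 15·x^2 + 2·x
  g(x) = 3·x^2 + x   ⇒   g'(x) = 6·x + 1
  lim(x→∞) f'(x)/g'(x) = lim(x→∞) (15·x^2 + 2·x)/(6·x + 1)
  = ∞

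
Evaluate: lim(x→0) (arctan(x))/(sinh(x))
This is a 0/0 indeterminate form.

Apply L'Hôpital's rule: differentiate numerator and denominator separately.
  f(x) = atan(x)   ⇒   f'(x) = 1/(x^2 + 1)
  g(x) = sinh(x)   ⇒   g'(x) = cosh(x)
  lim(x→0) f'(x)/g'(x) = lim(x→0) (1/(x^2 + 1))/(cosh(x))
  = 1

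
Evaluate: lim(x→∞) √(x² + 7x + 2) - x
This is an ∞-∞ indeterminate form.

Combine fractions or rationalize to convert ∞-∞ to 0/0 form:
  lim(x→∞) √(x² + 7x + 2) - x = 7/2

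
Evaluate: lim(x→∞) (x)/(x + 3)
This is an ∞/∞ indeterminate form.

Apply L'Hôpital's rule: differentiate numerator and denominator separately.
  f(x) = x   ⇒   f'(x) = 1
  g(x) = x + 3   ⇒   g'(x) = 1
  lim(x→∞) f'(x)/g'(x) = lim(x→∞) (1)/(1)
  = 1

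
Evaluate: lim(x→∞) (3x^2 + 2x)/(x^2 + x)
This is an ∞/∞ indeterminate form.

Apply L'Hôpital's rule: differentiate numerator and denominator separately.
  f(x) = 3·x^2 + 2·x   ⇒   f'(x) = 6·x + 2
  g(x) = x^2 + x   ⇒   g'(x) = 2·x + 1
  lim(x→∞) f'(x)/g'(x) = lim(x→∞) (6·x + 2)/(2·x + 1)
  = 3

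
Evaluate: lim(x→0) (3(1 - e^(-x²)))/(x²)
This is a 0/0 indeterminate form.

Apply L'Hôpital's rule: differentiate numerator and denominator separately.
  f(x) = 3 - 3·e^(-x^2)   ⇒   f'(x) = 6·x·e^(-x^2)
  g(x) = x^2   ⇒   g'(x) = 2·x
  lim(x→0) f'(x)/g'(x) = lim(x→0) (6·x·e^(-x^2))/(2·x)
  = 3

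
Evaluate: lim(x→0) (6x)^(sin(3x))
This is an exponential indeterminate form.

For exponential indeterminate forms, take the natural log:
  Let L = lim(x→0) (6x)^(sin(3x))
  Then ln(L) = lim(x→0) [exponent × ln(base)]
  Evaluate using L'Hôpital or standard limits, then exponentiate.
  L = 1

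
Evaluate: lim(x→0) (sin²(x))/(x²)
This is a 0/0 indeterminate form.

Apply L'Hôpital's rule: differentiate numerator and denominator separately.
  f(x) = sin(x)^2   ⇒   f'(x) = 2·sin(x)·cos(x)
  g(x) = x^2   ⇒   g'(x) = 2·x
  lim(x→0) f'(x)/g'(x) = lim(x→0) (2·sin(x)·cos(x))/(2·x)
  = 1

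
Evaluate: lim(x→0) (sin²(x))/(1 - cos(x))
This is a 0/0 indeterminate form.

Apply L'Hôpital's rule: differentiate numerator and denominator separately.
  f(x) = sin(x)^2   ⇒   f'(x) = 2·sin(x)·cos(x)
  g(x) = 1 - cos(x)   ⇒   g'(x) = sin(x)
  lim(x→0) f'(x)/g'(x) = lim(x→0) (2·sin(x)·cos(x))/(sin(x))
  = 2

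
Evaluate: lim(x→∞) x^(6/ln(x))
This is an exponential indeterminate form.

For exponential indeterminate forms, take the natural log:
  Let L = lim(x→∞) x^(6/ln(x))
  Then ln(L) = lim(x→∞) [exponent × ln(base)]
  Evaluate using L'Hôpital or standard limits, then exponentiate.
  L = e^(6)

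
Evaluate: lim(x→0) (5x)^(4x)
This is an exponential indeterminate form.

For exponential indeterminate forms, take the natural log:
  Let L = lim(x→0) (5x)^(4x)
  Then ln(L) = lim(x→0) [exponent × ln(base)]
  Evaluate using L'Hôpital or standard limits, then exponentiate.
  L = 1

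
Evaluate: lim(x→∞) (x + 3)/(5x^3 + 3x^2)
This is an ∞/∞ indeterminate form.

Apply L'Hôpital's rule: differentiate numerator and denominator separately.
  f(x) = x + 3   ⇒   f'(x) = 1
  g(x) = 5·x^3 + 3·x^2   ⇒   g'(x) = 15·x^2 + 6·x
  lim(x→∞) f'(x)/g'(x) = lim(x→∞) (1)/(15·x^2 + 6·x)
  = 0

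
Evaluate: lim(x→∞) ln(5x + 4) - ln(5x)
This is an ∞-∞ indeterminate form.

Combine fractions or rationalize to convert ∞-∞ to 0/0 form:
  lim(x→∞) ln(5x + 4) - ln(5x) = 0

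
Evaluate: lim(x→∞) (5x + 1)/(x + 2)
This is an ∞/∞ indeterminate form.

Apply L'Hôpital's rule: differentiate numerator and denominator separately.
  f(x) = 5·x + 1   ⇒   f'(x) = 5
  g(x) = x + 2   ⇒   g'(x) = 1
  lim(x→∞) f'(x)/g'(x) = lim(x→∞) (5)/(1)
  = 5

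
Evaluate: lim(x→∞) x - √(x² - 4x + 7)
This is an ∞-∞ indeterminate form.

Combine fractions or rationalize to convert ∞-∞ to 0/0 form:
  lim(x→∞) x - √(x² - 4x + 7) = 2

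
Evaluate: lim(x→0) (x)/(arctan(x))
This is a 0/0 indeterminate form.

Apply L'Hôpital's rule: differentiate numerator and denominator separately.
  f(x) = x   ⇒   f'(x) = 1
  g(x) = atan(x)   ⇒   g'(x) = 1/(x^2 + 1)
  lim(x→0) f'(x)/g'(x) = lim(x→0) (1)/(1/(x^2 + 1))
  = 1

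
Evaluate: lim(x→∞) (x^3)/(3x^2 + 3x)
This is an ∞/∞ indeterminate form.

Apply L'Hôpital's rule: differentiate numerator and denominator separately.
  f(x) = x^3   ⇒   f'(x) = 3·x^2
  g(x) = 3·x^2 + 3·x   ⇒   g'(x) = 6·x + 3
  lim(x→∞) f'(x)/g'(x) = lim(x→∞) (3·x^2)/(6·x + 3)
  = ∞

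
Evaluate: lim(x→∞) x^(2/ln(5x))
This is an exponential indeterminate form.

For exponential indeterminate forms, take the natural log:
  Let L = lim(x→∞) x^(2/ln(5x))
  Then ln(L) = lim(x→∞) [exponent × ln(base)]
  Evaluate using L'Hôpital or standard limits, then exponentiate.
  L = e²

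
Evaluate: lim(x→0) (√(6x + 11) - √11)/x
This is a standard limit.

Factor or rationalize the expression:
  lim(x→0) (√(6x + 11) - √11)/x = 3·sqrt(11)/11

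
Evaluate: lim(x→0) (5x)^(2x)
This is an exponential indeterminate form.

For exponential indeterminate forms, take the natural log:
  Let L = lim(x→0) (5x)^(2x)
  Then ln(L) = lim(x→0) [exponent × ln(base)]
  Evaluate using L'Hôpital or standard limits, then exponentiate.
  L = 1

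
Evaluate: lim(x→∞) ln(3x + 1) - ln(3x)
This is an ∞-∞ indeterminate form.

Combine fractions or rationalize to convert ∞-∞ to 0/0 form:
  lim(x→∞) ln(3x + 1) - ln(3x) = 0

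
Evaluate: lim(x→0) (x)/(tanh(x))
This is a 0/0 indeterminate form.

Apply L'Hôpital's rule: differentiate numerator and denominator separately.
  f(x) = x   ⇒   f'(x) = 1
  g(x) = tanh(x)   ⇒   g'(x) = 1 - tanh(x)^2
  lim(x→0) f'(x)/g'(x) = lim(x→0) (1)/(1 - tanh(x)^2)
  = 1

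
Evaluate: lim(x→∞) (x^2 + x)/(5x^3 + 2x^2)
This is an ∞/∞ indeterminate form.

Apply L'Hôpital's rule: differentiate numerator and denominator separately.
  f(x) = x^2 + x   ⇒   f'(x) = 2·x + 1
  g(x) = 5·x^3 + 2·x^2   ⇒   g'(x) = 15·x^2 + 4·x
  lim(x→∞) f'(x)/g'(x) = lim(x→∞) (2·x + 1)/(15·x^2 + 4·x)
  = 0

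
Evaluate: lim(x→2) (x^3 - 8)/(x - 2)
This is a standard limit.

Factor or rationalize the expression:
  lim(x→2) (x^3 - 8)/(x - 2) = 12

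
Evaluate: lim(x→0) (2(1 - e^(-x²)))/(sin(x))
This is a 0/0 indeterminate form.

Apply L'Hôpital's rule: differentiate numerator and denominator separately.
  f(x) = 2 - 2·e^(-x^2)   ⇒   f'(x) = 4·x·e^(-x^2)
  g(x) = sin(x)   ⇒   g'(x) = cos(x)
  lim(x→0) f'(x)/g'(x) = lim(x→0) (4·x·e^(-x^2))/(cos(x))
  = 0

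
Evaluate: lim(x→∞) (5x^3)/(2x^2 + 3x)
This is an ∞/∞ indeterminate form.

Apply L'Hôpital's rule: differentiate numerator and denominator separately.
  f(x) = 5·x^3   ⇒   f'(x) = 15·x^2
  g(x) = 2·x^2 + 3·x   ⇒   g'(x) = 4·x + 3
  lim(x→∞) f'(x)/g'(x) = lim(x→∞) (15·x^2)/(4·x + 3)
  = ∞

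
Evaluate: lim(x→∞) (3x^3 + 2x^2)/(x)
This is an ∞/∞ indeterminate form.

Apply L'Hôpital's rule: differentiate numerator and denominator separately.
  f(x) = 3·x^3 + 2·x^2   ⇒   f'(x) = 9·x^2 + 4·x
  g(x) = x   ⇒   g'(x) = 1
  lim(x→∞) f'(x)/g'(x) = lim(x→∞) (9·x^2 + 4·x)/(1)
  = ∞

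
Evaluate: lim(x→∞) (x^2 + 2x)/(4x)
This is an ∞/∞ indeterminate form.

Apply L'Hôpital's rule: differentiate numerator and denominator separately.
  f(x) = x^2 + 2·x   ⇒   f'(x) = 2·x + 2
  g(x) = 4·x   ⇒   g'(x) = 4
  lim(x→∞) f'(x)/g'(x) = lim(x→∞) (2·x + 2)/(4)
  = ∞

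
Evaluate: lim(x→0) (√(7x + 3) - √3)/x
This is a standard limit.

Factor or rationalize the expression:
  lim(x→0) (√(7x + 3) - √3)/x = 7·sqrt(3)/6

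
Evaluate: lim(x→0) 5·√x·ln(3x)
This is a 0·∞ indeterminate form.

Rewrite 0·∞ as a quotient (0/0 or ∞/∞ form), then apply L'Hôpital's rule:
  lim(x→0) 5·√x·ln(3x) = 0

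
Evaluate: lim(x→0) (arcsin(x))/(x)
This is a 0/0 indeterminate form.

Apply L'Hôpital's rule: differentiate numerator and denominator separately.
  f(x) = asin(x)   ⇒   f'(x) = 1/sqrt(1 - x^2)
  g(x) = x   ⇒   g'(x) = 1
  lim(x→0) f'(x)/g'(x) = lim(x→0) (1/sqrt(1 - x^2))/(1)
  = 1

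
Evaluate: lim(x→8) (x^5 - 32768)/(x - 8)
This is a standard limit.

Factor or rationalize the expression:
  lim(x→8) (x^5 - 32768)/(x - 8) = 20480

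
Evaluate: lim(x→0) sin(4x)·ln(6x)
This is a 0·∞ indeterminate form.

Rewrite 0·∞ as a quotient (0/0 or ∞/∞ form), then apply L'Hôpital's rule:
  lim(x→0) sin(4x)·ln(6x) = 0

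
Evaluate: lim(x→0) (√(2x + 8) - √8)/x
This is a standard limit.

Factor or rationalize the expression:
  lim(x→0) (√(2x + 8) - √8)/x = sqrt(2)/4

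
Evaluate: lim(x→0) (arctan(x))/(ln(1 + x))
This is a 0/0 indeterminate form.

Apply L'Hôpital's rule: differentiate numerator and denominator separately.
  f(x) = atan(x)   ⇒   f'(x) = 1/(x^2 + 1)
  g(x) = ln(x + 1)   ⇒   g'(x) = 1/(x + 1)
  lim(x→0) f'(x)/g'(x) = lim(x→0) (1/(x^2 + 1))/(1/(x + 1))
  = 1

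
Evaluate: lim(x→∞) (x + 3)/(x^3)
This is an ∞/∞ indeterminate form.

Apply L'Hôpital's rule: differentiate numerator and denominator separately.
  f(x) = x + 3   ⇒   f'(x) = 1
  g(x) = x^3   ⇒   g'(x) = 3·x^2
  lim(x→∞) f'(x)/g'(x) = lim(x→∞) (1)/(3·x^2)
  = 0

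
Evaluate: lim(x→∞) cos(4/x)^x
This is an exponential indeterminate form.

For exponential indeterminate forms, take the natural log:
  Let L = lim(x→∞) cos(4/x)^x
  Then ln(L) = lim(x→∞) [exponent × ln(base)]
  Evaluate using L'Hôpital or standard limits, then exponentiate.
  L = 1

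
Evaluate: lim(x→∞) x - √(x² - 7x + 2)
This is an ∞-∞ indeterminate form.

Combine fractions or rationalize to convert ∞-∞ to 0/0 form:
  lim(x→∞) x - √(x² - 7x + 2) = 7/2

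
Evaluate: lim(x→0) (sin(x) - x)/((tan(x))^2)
This is a 0/0 indeterminate form.

Apply L'Hôpital's rule: differentiate numerator and denominator separately.
  f(x) = -x + sin(x)   ⇒   f'(x) = cos(x) - 1
  g(x) = tan(x)^2   ⇒   g'(x) = (2·tan(x)^2 + 2)·tan(x)
  lim(x→0) f'(x)/g'(x) = lim(x→0) (cos(x) - 1)/((2·tan(x)^2 + 2)·tan(x))
  = 0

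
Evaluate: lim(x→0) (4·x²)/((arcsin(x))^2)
This is a 0/0 indeterminate form.

Apply L'Hôpital's rule: differentiate numerator and denominator separately.
  f(x) = 4·x^2   ⇒   f'(x) = 8·x
  g(x) = asin(x)^2   ⇒   g'(x) = 2·asin(x)/sqrt(1 - x^2)
  lim(x→0) f'(x)/g'(x) = lim(x→0) (8·x)/(2·asin(x)/sqrt(1 - x^2))
  = 4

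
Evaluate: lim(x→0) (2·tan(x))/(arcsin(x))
This is a 0/0 indeterminate form.

Apply L'Hôpital's rule: differentiate numerator and denominator separately.
  f(x) = 2·tan(x)   ⇒   f'(x) = 2·tan(x)^2 + 2
  g(x) = asin(x)   ⇒   g'(x) = 1/sqrt(1 - x^2)
  lim(x→0) f'(x)/g'(x) = lim(x→0) (2·tan(x)^2 + 2)/(1/sqrt(1 - x^2))
  = 2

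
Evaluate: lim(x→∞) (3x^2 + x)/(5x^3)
This is an ∞/∞ indeterminate form.

Apply L'Hôpital's rule: differentiate numerator and denominator separately.
  f(x) = 3·x^2 + x   ⇒   f'(x) = 6·x + 1
  g(x) = 5·x^3   ⇒   g'(x) = 15·x^2
  lim(x→∞) f'(x)/g'(x) = lim(x→∞) (6·x + 1)/(15·x^2)
  = 0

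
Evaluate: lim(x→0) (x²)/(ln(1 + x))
This is a 0/0 indeterminate form.

Apply L'Hôpital's rule: differentiate numerator and denominator separately.
  f(x) = x^2   ⇒   f'(x) = 2·x
  g(x) = ln(x + 1)   ⇒   g'(x) = 1/(x + 1)
  lim(x→0) f'(x)/g'(x) = lim(x→0) (2·x)/(1/(x + 1))
  = 0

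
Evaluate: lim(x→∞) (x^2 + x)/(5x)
This is an ∞/∞ indeterminate form.

Apply L'Hôpital's rule: differentiate numerator and denominator separately.
  f(x) = x^2 + x   ⇒   f'(x) = 2·x + 1
  g(x) = 5·x   ⇒   g'(x) = 5
  lim(x→∞) f'(x)/g'(x) = lim(x→∞) (2·x + 1)/(5)
  = ∞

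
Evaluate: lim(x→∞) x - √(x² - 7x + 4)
This is an ∞-∞ indeterminate form.

Combine fractions or rationalize to convert ∞-∞ to 0/0 form:
  lim(x→∞) x - √(x² - 7x + 4) = 7/2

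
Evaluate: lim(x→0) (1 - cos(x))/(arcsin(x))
This is a 0/0 indeterminate form.

Apply L'Hôpital's rule: differentiate numerator and denominator separately.
  f(x) = 1 - cos(x)   ⇒   f'(x) = sin(x)
  g(x) = asin(x)   ⇒   g'(x) = 1/sqrt(1 - x^2)
  lim(x→0) f'(x)/g'(x) = lim(x→0) (sin(x))/(1/sqrt(1 - x^2))
  = 0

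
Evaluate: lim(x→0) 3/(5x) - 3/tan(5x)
This is an ∞-∞ indeterminate form.

Combine fractions or rationalize to convert ∞-∞ to 0/0 form:
  lim(x→0) 3/(5x) - 3/tan(5x) = 0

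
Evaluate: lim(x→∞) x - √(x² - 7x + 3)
This is an ∞-∞ indeterminate form.

Combine fractions or rationalize to convert ∞-∞ to 0/0 form:
  lim(x→∞) x - √(x² - 7x + 3) = 7/2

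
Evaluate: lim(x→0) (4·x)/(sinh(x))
This is a 0/0 indeterminate form.

Apply L'Hôpital's rule: differentiate numerator and denominator separately.
  f(x) = 4·x   ⇒   f'(x) = 4
  g(x) = sinh(x)   ⇒   g'(x) = cosh(x)
  lim(x→0) f'(x)/g'(x) = lim(x→0) (4)/(cosh(x))
  = 4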